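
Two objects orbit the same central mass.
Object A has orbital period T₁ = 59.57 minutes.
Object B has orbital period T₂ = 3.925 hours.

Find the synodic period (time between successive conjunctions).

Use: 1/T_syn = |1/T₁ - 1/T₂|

Convert to SI: T₁ = 59.57 minutes = 3574.2 s; T₂ = 3.925 hours = 14130 s.
T_syn = |T₁ · T₂ / (T₁ − T₂)|.
T_syn = |3574.2 · 14130 / (3574.2 − 14130)| s ≈ 4784 s = 1.329 hours.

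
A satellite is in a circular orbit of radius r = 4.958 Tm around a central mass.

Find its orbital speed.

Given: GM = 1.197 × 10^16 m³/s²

Convert to SI: r = 4.958 Tm = 4.958e+12 m.
For a circular orbit, gravity supplies the centripetal force, so v = √(GM / r).
v = √(1.197e+16 / 4.958e+12) m/s ≈ 49.14 m/s = 49.14 m/s.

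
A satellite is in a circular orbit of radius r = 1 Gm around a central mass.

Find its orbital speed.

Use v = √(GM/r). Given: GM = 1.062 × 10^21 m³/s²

Convert to SI: r = 1 Gm = 1e+09 m.
For a circular orbit, gravity supplies the centripetal force, so v = √(GM / r).
v = √(1.062e+21 / 1e+09) m/s ≈ 1.031e+06 m/s = 1031 km/s.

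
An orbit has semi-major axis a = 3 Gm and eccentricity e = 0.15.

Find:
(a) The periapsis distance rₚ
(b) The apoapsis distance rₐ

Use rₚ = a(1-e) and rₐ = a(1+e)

Convert to SI: a = 3 Gm = 3e+09 m.
(a) rₚ = a(1 − e) = 3e+09 · (1 − 0.15) = 3e+09 · 0.85 ≈ 2.55e+09 m = 2.55 Gm.
(b) rₐ = a(1 + e) = 3e+09 · (1 + 0.15) = 3e+09 · 1.15 ≈ 3.45e+09 m = 3.45 Gm.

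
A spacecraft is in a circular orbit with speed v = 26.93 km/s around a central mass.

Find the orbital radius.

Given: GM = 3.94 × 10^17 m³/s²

Convert to SI: v = 26.93 km/s = 26930 m/s.
For a circular orbit, v² = GM / r, so r = GM / v².
r = 3.94e+17 / (26930)² m ≈ 5.433e+08 m = 543.3 Mm.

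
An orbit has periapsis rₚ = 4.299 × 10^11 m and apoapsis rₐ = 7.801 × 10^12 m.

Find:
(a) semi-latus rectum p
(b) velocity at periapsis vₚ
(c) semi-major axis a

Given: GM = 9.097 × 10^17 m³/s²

(a) From a = (rₚ + rₐ)/2 = 4.11545e+12 m and e = (rₐ − rₚ)/(rₐ + rₚ) = 0.89554, p = a(1 − e²) = 4.11545e+12 · (1 − (0.89554)²) ≈ 8.149e+11 m
(b) With a = (rₚ + rₐ)/2 = 4.11545e+12 m, vₚ = √(GM (2/rₚ − 1/a)) = √(9.097e+17 · (2/4.299e+11 − 1/4.11545e+12)) m/s ≈ 2003 m/s
(c) a = (rₚ + rₐ)/2 = (4.299e+11 + 7.801e+12)/2 ≈ 4.115e+12 m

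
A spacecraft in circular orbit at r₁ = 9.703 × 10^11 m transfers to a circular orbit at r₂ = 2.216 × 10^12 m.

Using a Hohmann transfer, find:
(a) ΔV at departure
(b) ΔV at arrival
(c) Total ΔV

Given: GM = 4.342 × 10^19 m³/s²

Transfer semi-major axis: a_t = (r₁ + r₂)/2 = (9.703e+11 + 2.216e+12)/2 = 1.59315e+12 m.
Circular speeds: v₁ = √(GM/r₁) = 6689.47 m/s, v₂ = √(GM/r₂) = 4426.5 m/s.
Transfer speeds (vis-viva v² = GM(2/r − 1/a_t)): v₁ᵗ = 7889.48 m/s, v₂ᵗ = 3454.5 m/s.
(a) ΔV₁ = |v₁ᵗ − v₁| ≈ 1200 m/s = 1.2 km/s.
(b) ΔV₂ = |v₂ − v₂ᵗ| ≈ 972 m/s = 972 m/s.
(c) ΔV_total = ΔV₁ + ΔV₂ ≈ 2172 m/s = 2.172 km/s.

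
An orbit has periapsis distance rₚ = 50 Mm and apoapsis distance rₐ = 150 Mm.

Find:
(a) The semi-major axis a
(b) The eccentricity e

Convert to SI: rₚ = 50 Mm = 5e+07 m; rₐ = 150 Mm = 1.5e+08 m.
(a) a = (rₚ + rₐ) / 2 = (5e+07 + 1.5e+08) / 2 ≈ 1e+08 m = 100 Mm.
(b) e = (rₐ − rₚ) / (rₐ + rₚ) = (1.5e+08 − 5e+07) / (1.5e+08 + 5e+07) ≈ 0.5.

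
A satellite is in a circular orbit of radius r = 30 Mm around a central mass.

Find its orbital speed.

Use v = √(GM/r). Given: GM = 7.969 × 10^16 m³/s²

Convert to SI: r = 30 Mm = 3e+07 m.
For a circular orbit, gravity supplies the centripetal force, so v = √(GM / r).
v = √(7.969e+16 / 3e+07) m/s ≈ 5.154e+04 m/s = 51.54 km/s.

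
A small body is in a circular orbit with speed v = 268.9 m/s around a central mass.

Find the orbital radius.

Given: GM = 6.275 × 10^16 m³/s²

For a circular orbit, v² = GM / r, so r = GM / v².
r = 6.275e+16 / (268.9)² m ≈ 8.678e+11 m = 867.8 Gm.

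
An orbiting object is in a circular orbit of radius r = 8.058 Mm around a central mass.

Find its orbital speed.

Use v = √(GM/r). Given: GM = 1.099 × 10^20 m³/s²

Convert to SI: r = 8.058 Mm = 8.058e+06 m.
For a circular orbit, gravity supplies the centripetal force, so v = √(GM / r).
v = √(1.099e+20 / 8.058e+06) m/s ≈ 3.693e+06 m/s = 3693 km/s.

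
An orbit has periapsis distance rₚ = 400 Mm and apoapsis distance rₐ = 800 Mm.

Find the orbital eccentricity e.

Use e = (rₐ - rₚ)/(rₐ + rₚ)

Convert to SI: rₚ = 400 Mm = 4e+08 m; rₐ = 800 Mm = 8e+08 m.
e = (rₐ − rₚ) / (rₐ + rₚ).
e = (8e+08 − 4e+08) / (8e+08 + 4e+08) = 4e+08 / 1.2e+09 ≈ 0.3333.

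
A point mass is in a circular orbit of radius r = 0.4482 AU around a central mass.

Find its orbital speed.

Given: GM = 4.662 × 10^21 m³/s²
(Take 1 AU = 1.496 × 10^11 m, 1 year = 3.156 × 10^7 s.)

Convert to SI: r = 0.4482 AU = 6.70507e+10 m.
For a circular orbit, gravity supplies the centripetal force, so v = √(GM / r).
v = √(4.662e+21 / 6.70507e+10) m/s ≈ 2.637e+05 m/s = 55.63 AU/year.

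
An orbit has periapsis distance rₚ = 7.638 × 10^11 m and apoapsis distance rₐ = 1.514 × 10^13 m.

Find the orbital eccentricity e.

e = (rₐ − rₚ) / (rₐ + rₚ).
e = (1.514e+13 − 7.638e+11) / (1.514e+13 + 7.638e+11) = 1.43762e+13 / 1.59038e+13 ≈ 0.9039.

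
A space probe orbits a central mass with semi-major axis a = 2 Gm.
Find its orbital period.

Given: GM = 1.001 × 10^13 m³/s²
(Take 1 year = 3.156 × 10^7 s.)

Convert to SI: a = 2 Gm = 2e+09 m.
Kepler's third law: T = 2π √(a³ / GM).
Substituting a = 2e+09 m and GM = 1.001e+13 m³/s²:
T = 2π √((2e+09)³ / 1.001e+13) s
T ≈ 1.776e+08 s = 5.628 years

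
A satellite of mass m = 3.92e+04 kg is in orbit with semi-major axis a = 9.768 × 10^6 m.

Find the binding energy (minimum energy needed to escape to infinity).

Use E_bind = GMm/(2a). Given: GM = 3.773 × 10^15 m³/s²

Total orbital energy is E = −GMm/(2a); binding energy is E_bind = −E = GMm/(2a).
E_bind = 3.773e+15 · 3.92e+04 / (2 · 9.768e+06) J ≈ 7.571e+12 J = 7.571 TJ.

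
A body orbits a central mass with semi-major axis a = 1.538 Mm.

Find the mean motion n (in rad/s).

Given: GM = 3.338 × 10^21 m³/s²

Convert to SI: a = 1.538 Mm = 1.538e+06 m.
n = √(GM / a³).
n = √(3.338e+21 / (1.538e+06)³) rad/s ≈ 30.29 rad/s.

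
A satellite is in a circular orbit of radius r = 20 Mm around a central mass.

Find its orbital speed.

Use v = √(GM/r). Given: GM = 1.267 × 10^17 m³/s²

Convert to SI: r = 20 Mm = 2e+07 m.
For a circular orbit, gravity supplies the centripetal force, so v = √(GM / r).
v = √(1.267e+17 / 2e+07) m/s ≈ 7.959e+04 m/s = 79.59 km/s.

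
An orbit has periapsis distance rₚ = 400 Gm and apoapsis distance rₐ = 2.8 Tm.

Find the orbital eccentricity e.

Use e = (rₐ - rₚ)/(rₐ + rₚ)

Convert to SI: rₚ = 400 Gm = 4e+11 m; rₐ = 2.8 Tm = 2.8e+12 m.
e = (rₐ − rₚ) / (rₐ + rₚ).
e = (2.8e+12 − 4e+11) / (2.8e+12 + 4e+11) = 2.4e+12 / 3.2e+12 ≈ 0.75.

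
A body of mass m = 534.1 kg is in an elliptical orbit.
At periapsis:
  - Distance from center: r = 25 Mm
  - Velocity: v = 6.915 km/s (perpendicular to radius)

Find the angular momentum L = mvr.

Convert to SI: r = 25 Mm = 2.5e+07 m; v = 6.915 km/s = 6915 m/s.
Since v is perpendicular to r, L = m · v · r.
L = 534.1 · 6915 · 2.5e+07 kg·m²/s ≈ 9.233e+13 kg·m²/s.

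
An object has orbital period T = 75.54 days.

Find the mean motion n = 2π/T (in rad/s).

Convert to SI: T = 75.54 days = 6.52666e+06 s.
n = 2π / T.
n = 2π / 6.52666e+06 s ≈ 9.627e-07 rad/s.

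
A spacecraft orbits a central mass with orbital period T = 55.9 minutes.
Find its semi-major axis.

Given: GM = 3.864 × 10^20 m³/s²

Convert to SI: T = 55.9 minutes = 3354 s.
Invert Kepler's third law: a = (GM · T² / (4π²))^(1/3).
Substituting T = 3354 s and GM = 3.864e+20 m³/s²:
a = (3.864e+20 · (3354)² / (4π²))^(1/3) m
a ≈ 4.793e+08 m = 479.3 Mm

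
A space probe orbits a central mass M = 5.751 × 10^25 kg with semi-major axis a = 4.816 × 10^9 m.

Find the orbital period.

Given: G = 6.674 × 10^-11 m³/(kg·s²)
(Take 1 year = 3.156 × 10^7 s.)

GM = G · M = 6.674e-11 · 5.751e+25 = 3.83822e+15 m³/s².
Kepler's third law: T = 2π √(a³ / GM).
Substituting a = 4.816e+09 m and GM = 3.83822e+15 m³/s²:
T = 2π √((4.816e+09)³ / 3.83822e+15) s
T ≈ 3.39e+07 s = 1.074 years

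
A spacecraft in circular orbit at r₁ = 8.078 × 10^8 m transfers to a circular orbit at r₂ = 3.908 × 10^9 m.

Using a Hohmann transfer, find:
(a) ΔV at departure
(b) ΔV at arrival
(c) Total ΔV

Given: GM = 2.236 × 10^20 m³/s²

Transfer semi-major axis: a_t = (r₁ + r₂)/2 = (8.078e+08 + 3.908e+09)/2 = 2.3579e+09 m.
Circular speeds: v₁ = √(GM/r₁) = 526119 m/s, v₂ = √(GM/r₂) = 239199 m/s.
Transfer speeds (vis-viva v² = GM(2/r − 1/a_t)): v₁ᵗ = 677327 m/s, v₂ᵗ = 140006 m/s.
(a) ΔV₁ = |v₁ᵗ − v₁| ≈ 1.512e+05 m/s = 151.2 km/s.
(b) ΔV₂ = |v₂ − v₂ᵗ| ≈ 9.919e+04 m/s = 99.19 km/s.
(c) ΔV_total = ΔV₁ + ΔV₂ ≈ 2.504e+05 m/s = 250.4 km/s.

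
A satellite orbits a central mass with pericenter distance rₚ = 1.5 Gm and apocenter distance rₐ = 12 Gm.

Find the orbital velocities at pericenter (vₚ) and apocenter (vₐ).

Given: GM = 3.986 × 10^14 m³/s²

Convert to SI: rₚ = 1.5 Gm = 1.5e+09 m; rₐ = 12 Gm = 1.2e+10 m.
Use the vis-viva equation v² = GM(2/r − 1/a) with a = (rₚ + rₐ)/2 = (1.5e+09 + 1.2e+10)/2 = 6.75e+09 m.
vₚ = √(GM · (2/rₚ − 1/a)) = √(3.986e+14 · (2/1.5e+09 − 1/6.75e+09)) m/s ≈ 687.3 m/s = 687.3 m/s.
vₐ = √(GM · (2/rₐ − 1/a)) = √(3.986e+14 · (2/1.2e+10 − 1/6.75e+09)) m/s ≈ 85.92 m/s = 85.92 m/s.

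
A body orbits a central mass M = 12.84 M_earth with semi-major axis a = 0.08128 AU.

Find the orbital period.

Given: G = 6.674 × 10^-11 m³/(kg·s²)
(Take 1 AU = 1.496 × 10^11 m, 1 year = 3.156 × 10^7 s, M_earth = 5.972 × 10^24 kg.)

Convert to SI: a = 0.08128 AU = 1.21595e+10 m; M = 12.84 M_earth = 7.66805e+25 kg.
GM = G · M = 6.674e-11 · 7.66805e+25 = 5.11766e+15 m³/s².
Kepler's third law: T = 2π √(a³ / GM).
Substituting a = 1.21595e+10 m and GM = 5.11766e+15 m³/s²:
T = 2π √((1.21595e+10)³ / 5.11766e+15) s
T ≈ 1.178e+08 s = 3.731 years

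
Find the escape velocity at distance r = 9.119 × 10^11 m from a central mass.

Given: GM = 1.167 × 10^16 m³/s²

Escape velocity comes from setting total energy to zero: ½v² − GM/r = 0 ⇒ v_esc = √(2GM / r).
v_esc = √(2 · 1.167e+16 / 9.119e+11) m/s ≈ 160 m/s = 160 m/s.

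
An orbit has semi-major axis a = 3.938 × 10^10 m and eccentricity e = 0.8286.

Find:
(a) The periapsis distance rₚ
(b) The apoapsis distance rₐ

(a) rₚ = a(1 − e) = 3.938e+10 · (1 − 0.8286) = 3.938e+10 · 0.1714 ≈ 6.75e+09 m = 6.75 × 10^9 m.
(b) rₐ = a(1 + e) = 3.938e+10 · (1 + 0.8286) = 3.938e+10 · 1.8286 ≈ 7.201e+10 m = 7.201 × 10^10 m.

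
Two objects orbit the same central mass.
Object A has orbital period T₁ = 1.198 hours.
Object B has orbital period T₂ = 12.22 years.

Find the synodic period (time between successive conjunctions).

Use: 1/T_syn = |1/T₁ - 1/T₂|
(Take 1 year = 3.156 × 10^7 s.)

Convert to SI: T₁ = 1.198 hours = 4312.8 s; T₂ = 12.22 years = 3.85663e+08 s.
T_syn = |T₁ · T₂ / (T₁ − T₂)|.
T_syn = |4312.8 · 3.85663e+08 / (4312.8 − 3.85663e+08)| s ≈ 4313 s = 1.198 hours.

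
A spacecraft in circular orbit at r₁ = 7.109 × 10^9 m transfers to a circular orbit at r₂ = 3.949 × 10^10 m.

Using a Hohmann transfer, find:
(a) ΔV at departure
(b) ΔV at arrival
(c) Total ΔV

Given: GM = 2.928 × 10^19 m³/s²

Transfer semi-major axis: a_t = (r₁ + r₂)/2 = (7.109e+09 + 3.949e+10)/2 = 2.32995e+10 m.
Circular speeds: v₁ = √(GM/r₁) = 64177.3 m/s, v₂ = √(GM/r₂) = 27229.6 m/s.
Transfer speeds (vis-viva v² = GM(2/r − 1/a_t)): v₁ᵗ = 83551 m/s, v₂ᵗ = 15040.9 m/s.
(a) ΔV₁ = |v₁ᵗ − v₁| ≈ 1.937e+04 m/s = 19.37 km/s.
(b) ΔV₂ = |v₂ − v₂ᵗ| ≈ 1.219e+04 m/s = 12.19 km/s.
(c) ΔV_total = ΔV₁ + ΔV₂ ≈ 3.156e+04 m/s = 31.56 km/s.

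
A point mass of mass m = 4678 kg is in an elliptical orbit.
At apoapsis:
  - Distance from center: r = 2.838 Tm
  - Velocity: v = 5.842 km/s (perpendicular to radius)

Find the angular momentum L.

Convert to SI: r = 2.838 Tm = 2.838e+12 m; v = 5.842 km/s = 5842 m/s.
Since v is perpendicular to r, L = m · v · r.
L = 4678 · 5842 · 2.838e+12 kg·m²/s ≈ 7.756e+19 kg·m²/s.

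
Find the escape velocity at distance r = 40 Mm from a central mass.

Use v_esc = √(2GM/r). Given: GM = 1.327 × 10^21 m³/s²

Convert to SI: r = 40 Mm = 4e+07 m.
Escape velocity comes from setting total energy to zero: ½v² − GM/r = 0 ⇒ v_esc = √(2GM / r).
v_esc = √(2 · 1.327e+21 / 4e+07) m/s ≈ 8.146e+06 m/s = 8146 km/s.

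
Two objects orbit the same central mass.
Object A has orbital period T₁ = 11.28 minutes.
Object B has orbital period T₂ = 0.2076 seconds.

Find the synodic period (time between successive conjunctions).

Convert to SI: T₁ = 11.28 minutes = 676.8 s.
T_syn = |T₁ · T₂ / (T₁ − T₂)|.
T_syn = |676.8 · 0.2076 / (676.8 − 0.2076)| s ≈ 0.2077 s = 0.2077 seconds.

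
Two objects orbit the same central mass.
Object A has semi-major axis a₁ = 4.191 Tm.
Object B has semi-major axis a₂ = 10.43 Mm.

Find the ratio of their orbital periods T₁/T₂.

Convert to SI: a₁ = 4.191 Tm = 4.191e+12 m; a₂ = 10.43 Mm = 1.043e+07 m.
From Kepler's third law, (T₁/T₂)² = (a₁/a₂)³, so T₁/T₂ = (a₁/a₂)^(3/2).
a₁/a₂ = 4.191e+12 / 1.043e+07 = 401822.
T₁/T₂ = (401822)^(3/2) ≈ 2.547e+08.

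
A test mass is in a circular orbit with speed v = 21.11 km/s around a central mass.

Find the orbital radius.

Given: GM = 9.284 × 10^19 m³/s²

Convert to SI: v = 21.11 km/s = 21110 m/s.
For a circular orbit, v² = GM / r, so r = GM / v².
r = 9.284e+19 / (21110)² m ≈ 2.083e+11 m = 2.083 × 10^11 m.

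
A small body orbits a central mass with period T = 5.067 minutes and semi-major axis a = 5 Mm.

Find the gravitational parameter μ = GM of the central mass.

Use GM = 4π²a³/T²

Convert to SI: T = 5.067 minutes = 304.02 s; a = 5 Mm = 5e+06 m.
GM = 4π² · a³ / T².
GM = 4π² · (5e+06)³ / (304.02)² m³/s² ≈ 5.339e+16 m³/s² = 5.339 × 10^16 m³/s².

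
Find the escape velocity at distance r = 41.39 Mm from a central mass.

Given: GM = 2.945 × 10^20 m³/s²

Convert to SI: r = 41.39 Mm = 4.139e+07 m.
Escape velocity comes from setting total energy to zero: ½v² − GM/r = 0 ⇒ v_esc = √(2GM / r).
v_esc = √(2 · 2.945e+20 / 4.139e+07) m/s ≈ 3.772e+06 m/s = 3772 km/s.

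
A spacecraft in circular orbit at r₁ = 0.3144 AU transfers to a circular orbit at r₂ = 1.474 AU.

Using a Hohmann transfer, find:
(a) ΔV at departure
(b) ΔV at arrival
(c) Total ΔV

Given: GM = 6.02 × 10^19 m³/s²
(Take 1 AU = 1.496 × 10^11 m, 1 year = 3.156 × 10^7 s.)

Convert to SI: r₁ = 0.3144 AU = 4.70342e+10 m; r₂ = 1.474 AU = 2.2051e+11 m.
Transfer semi-major axis: a_t = (r₁ + r₂)/2 = (4.70342e+10 + 2.2051e+11)/2 = 1.33772e+11 m.
Circular speeds: v₁ = √(GM/r₁) = 35776 m/s, v₂ = √(GM/r₂) = 16522.8 m/s.
Transfer speeds (vis-viva v² = GM(2/r − 1/a_t)): v₁ᵗ = 45932.8 m/s, v₂ᵗ = 9797.33 m/s.
(a) ΔV₁ = |v₁ᵗ − v₁| ≈ 1.016e+04 m/s = 2.143 AU/year.
(b) ΔV₂ = |v₂ − v₂ᵗ| ≈ 6725 m/s = 1.419 AU/year.
(c) ΔV_total = ΔV₁ + ΔV₂ ≈ 1.688e+04 m/s = 3.562 AU/year.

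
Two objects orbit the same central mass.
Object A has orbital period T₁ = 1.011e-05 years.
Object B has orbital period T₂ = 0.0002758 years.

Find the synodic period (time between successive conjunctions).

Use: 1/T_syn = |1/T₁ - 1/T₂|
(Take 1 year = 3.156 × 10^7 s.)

Convert to SI: T₁ = 1.011e-05 years = 319.072 s; T₂ = 0.0002758 years = 8704.25 s.
T_syn = |T₁ · T₂ / (T₁ − T₂)|.
T_syn = |319.072 · 8704.25 / (319.072 − 8704.25)| s ≈ 331.2 s = 1.049e-05 years.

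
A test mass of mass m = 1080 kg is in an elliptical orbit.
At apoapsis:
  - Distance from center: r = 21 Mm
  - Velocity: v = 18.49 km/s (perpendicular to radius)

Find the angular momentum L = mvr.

Convert to SI: r = 21 Mm = 2.1e+07 m; v = 18.49 km/s = 18490 m/s.
Since v is perpendicular to r, L = m · v · r.
L = 1080 · 18490 · 2.1e+07 kg·m²/s ≈ 4.194e+14 kg·m²/s.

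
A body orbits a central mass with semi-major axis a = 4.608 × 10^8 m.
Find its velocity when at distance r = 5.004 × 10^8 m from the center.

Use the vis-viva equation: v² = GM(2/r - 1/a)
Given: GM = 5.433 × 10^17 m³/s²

Vis-viva: v = √(GM · (2/r − 1/a)).
2/r − 1/a = 2/5.004e+08 − 1/4.608e+08 = 1.82666e-09 m⁻¹.
v = √(5.433e+17 · 1.82666e-09) m/s ≈ 3.15e+04 m/s = 31.5 km/s.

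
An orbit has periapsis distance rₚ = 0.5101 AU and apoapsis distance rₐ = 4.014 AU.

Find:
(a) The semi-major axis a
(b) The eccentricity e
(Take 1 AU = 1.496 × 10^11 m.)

Convert to SI: rₚ = 0.5101 AU = 7.6311e+10 m; rₐ = 4.014 AU = 6.00494e+11 m.
(a) a = (rₚ + rₐ) / 2 = (7.6311e+10 + 6.00494e+11) / 2 ≈ 3.384e+11 m = 2.262 AU.
(b) e = (rₐ − rₚ) / (rₐ + rₚ) = (6.00494e+11 − 7.6311e+10) / (6.00494e+11 + 7.6311e+10) ≈ 0.7745.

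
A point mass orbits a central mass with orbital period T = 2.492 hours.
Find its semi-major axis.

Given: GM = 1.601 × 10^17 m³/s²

Convert to SI: T = 2.492 hours = 8971.2 s.
Invert Kepler's third law: a = (GM · T² / (4π²))^(1/3).
Substituting T = 8971.2 s and GM = 1.601e+17 m³/s²:
a = (1.601e+17 · (8971.2)² / (4π²))^(1/3) m
a ≈ 6.885e+07 m = 68.85 Mm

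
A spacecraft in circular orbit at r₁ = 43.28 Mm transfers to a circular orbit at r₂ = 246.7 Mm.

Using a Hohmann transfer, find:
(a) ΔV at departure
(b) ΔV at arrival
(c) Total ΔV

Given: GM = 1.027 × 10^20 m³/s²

Convert to SI: r₁ = 43.28 Mm = 4.328e+07 m; r₂ = 246.7 Mm = 2.467e+08 m.
Transfer semi-major axis: a_t = (r₁ + r₂)/2 = (4.328e+07 + 2.467e+08)/2 = 1.4499e+08 m.
Circular speeds: v₁ = √(GM/r₁) = 1.54043e+06 m/s, v₂ = √(GM/r₂) = 645209 m/s.
Transfer speeds (vis-viva v² = GM(2/r − 1/a_t)): v₁ᵗ = 2.00936e+06 m/s, v₂ᵗ = 352513 m/s.
(a) ΔV₁ = |v₁ᵗ − v₁| ≈ 4.689e+05 m/s = 468.9 km/s.
(b) ΔV₂ = |v₂ − v₂ᵗ| ≈ 2.927e+05 m/s = 292.7 km/s.
(c) ΔV_total = ΔV₁ + ΔV₂ ≈ 7.616e+05 m/s = 761.6 km/s.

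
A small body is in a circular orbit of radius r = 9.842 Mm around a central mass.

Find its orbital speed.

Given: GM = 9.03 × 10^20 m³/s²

Convert to SI: r = 9.842 Mm = 9.842e+06 m.
For a circular orbit, gravity supplies the centripetal force, so v = √(GM / r).
v = √(9.03e+20 / 9.842e+06) m/s ≈ 9.579e+06 m/s = 9579 km/s.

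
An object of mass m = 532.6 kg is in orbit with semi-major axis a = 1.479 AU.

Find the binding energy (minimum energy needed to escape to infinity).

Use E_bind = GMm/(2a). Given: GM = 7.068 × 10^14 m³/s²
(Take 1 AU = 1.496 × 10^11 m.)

Convert to SI: a = 1.479 AU = 2.21258e+11 m.
Total orbital energy is E = −GMm/(2a); binding energy is E_bind = −E = GMm/(2a).
E_bind = 7.068e+14 · 532.6 / (2 · 2.21258e+11) J ≈ 8.507e+05 J = 850.7 kJ.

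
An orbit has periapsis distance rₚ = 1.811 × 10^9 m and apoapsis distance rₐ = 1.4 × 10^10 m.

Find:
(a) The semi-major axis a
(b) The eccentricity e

(a) a = (rₚ + rₐ) / 2 = (1.811e+09 + 1.4e+10) / 2 ≈ 7.906e+09 m = 7.905 × 10^9 m.
(b) e = (rₐ − rₚ) / (rₐ + rₚ) = (1.4e+10 − 1.811e+09) / (1.4e+10 + 1.811e+09) ≈ 0.7709.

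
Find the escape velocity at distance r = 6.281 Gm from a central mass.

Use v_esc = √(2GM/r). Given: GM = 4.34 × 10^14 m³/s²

Convert to SI: r = 6.281 Gm = 6.281e+09 m.
Escape velocity comes from setting total energy to zero: ½v² − GM/r = 0 ⇒ v_esc = √(2GM / r).
v_esc = √(2 · 4.34e+14 / 6.281e+09) m/s ≈ 371.7 m/s = 371.7 m/s.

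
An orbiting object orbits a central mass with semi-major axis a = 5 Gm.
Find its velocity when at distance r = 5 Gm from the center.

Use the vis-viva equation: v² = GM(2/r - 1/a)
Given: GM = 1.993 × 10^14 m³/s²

Convert to SI: a = 5 Gm = 5e+09 m; r = 5 Gm = 5e+09 m.
Vis-viva: v = √(GM · (2/r − 1/a)).
2/r − 1/a = 2/5e+09 − 1/5e+09 = 2e-10 m⁻¹.
v = √(1.993e+14 · 2e-10) m/s ≈ 199.6 m/s = 199.6 m/s.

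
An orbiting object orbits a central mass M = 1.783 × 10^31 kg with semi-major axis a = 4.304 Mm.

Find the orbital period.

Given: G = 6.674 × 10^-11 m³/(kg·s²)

Convert to SI: a = 4.304 Mm = 4.304e+06 m.
GM = G · M = 6.674e-11 · 1.783e+31 = 1.18997e+21 m³/s².
Kepler's third law: T = 2π √(a³ / GM).
Substituting a = 4.304e+06 m and GM = 1.18997e+21 m³/s²:
T = 2π √((4.304e+06)³ / 1.18997e+21) s
T ≈ 1.626 s = 1.626 seconds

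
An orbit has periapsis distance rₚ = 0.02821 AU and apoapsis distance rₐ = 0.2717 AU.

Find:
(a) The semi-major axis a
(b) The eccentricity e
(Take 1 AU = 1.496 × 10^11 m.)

Convert to SI: rₚ = 0.02821 AU = 4.22022e+09 m; rₐ = 0.2717 AU = 4.06463e+10 m.
(a) a = (rₚ + rₐ) / 2 = (4.22022e+09 + 4.06463e+10) / 2 ≈ 2.243e+10 m = 0.15 AU.
(b) e = (rₐ − rₚ) / (rₐ + rₚ) = (4.06463e+10 − 4.22022e+09) / (4.06463e+10 + 4.22022e+09) ≈ 0.8119.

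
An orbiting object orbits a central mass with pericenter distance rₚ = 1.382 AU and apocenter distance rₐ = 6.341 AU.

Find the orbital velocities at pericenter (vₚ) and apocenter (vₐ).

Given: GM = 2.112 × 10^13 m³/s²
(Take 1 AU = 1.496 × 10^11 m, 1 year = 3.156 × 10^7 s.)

Convert to SI: rₚ = 1.382 AU = 2.06747e+11 m; rₐ = 6.341 AU = 9.48614e+11 m.
Use the vis-viva equation v² = GM(2/r − 1/a) with a = (rₚ + rₐ)/2 = (2.06747e+11 + 9.48614e+11)/2 = 5.7768e+11 m.
vₚ = √(GM · (2/rₚ − 1/a)) = √(2.112e+13 · (2/2.06747e+11 − 1/5.7768e+11)) m/s ≈ 12.95 m/s = 0.002732 AU/year.
vₐ = √(GM · (2/rₐ − 1/a)) = √(2.112e+13 · (2/9.48614e+11 − 1/5.7768e+11)) m/s ≈ 2.823 m/s = 0.0005955 AU/year.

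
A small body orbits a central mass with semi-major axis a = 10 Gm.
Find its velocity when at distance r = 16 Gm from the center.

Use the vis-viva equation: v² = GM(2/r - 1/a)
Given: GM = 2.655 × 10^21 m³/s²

Convert to SI: a = 10 Gm = 1e+10 m; r = 16 Gm = 1.6e+10 m.
Vis-viva: v = √(GM · (2/r − 1/a)).
2/r − 1/a = 2/1.6e+10 − 1/1e+10 = 2.5e-11 m⁻¹.
v = √(2.655e+21 · 2.5e-11) m/s ≈ 2.576e+05 m/s = 257.6 km/s.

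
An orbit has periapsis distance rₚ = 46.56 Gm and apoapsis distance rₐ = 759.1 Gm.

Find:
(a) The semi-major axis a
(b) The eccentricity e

Convert to SI: rₚ = 46.56 Gm = 4.656e+10 m; rₐ = 759.1 Gm = 7.591e+11 m.
(a) a = (rₚ + rₐ) / 2 = (4.656e+10 + 7.591e+11) / 2 ≈ 4.028e+11 m = 402.8 Gm.
(b) e = (rₐ − rₚ) / (rₐ + rₚ) = (7.591e+11 − 4.656e+10) / (7.591e+11 + 4.656e+10) ≈ 0.8844.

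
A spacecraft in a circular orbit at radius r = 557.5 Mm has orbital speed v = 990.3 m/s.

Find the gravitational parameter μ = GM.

Convert to SI: r = 557.5 Mm = 5.575e+08 m.
For a circular orbit v² = GM/r, so GM = v² · r.
GM = (990.3)² · 5.575e+08 m³/s² ≈ 5.467e+14 m³/s² = 5.467 × 10^14 m³/s².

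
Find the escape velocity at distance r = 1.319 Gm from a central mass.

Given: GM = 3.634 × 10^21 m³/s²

Convert to SI: r = 1.319 Gm = 1.319e+09 m.
Escape velocity comes from setting total energy to zero: ½v² − GM/r = 0 ⇒ v_esc = √(2GM / r).
v_esc = √(2 · 3.634e+21 / 1.319e+09) m/s ≈ 2.347e+06 m/s = 2347 km/s.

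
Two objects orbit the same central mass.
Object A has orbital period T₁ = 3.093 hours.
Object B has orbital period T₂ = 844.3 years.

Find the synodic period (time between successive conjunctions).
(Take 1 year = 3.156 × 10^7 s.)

Convert to SI: T₁ = 3.093 hours = 11134.8 s; T₂ = 844.3 years = 2.66461e+10 s.
T_syn = |T₁ · T₂ / (T₁ − T₂)|.
T_syn = |11134.8 · 2.66461e+10 / (11134.8 − 2.66461e+10)| s ≈ 1.113e+04 s = 3.093 hours.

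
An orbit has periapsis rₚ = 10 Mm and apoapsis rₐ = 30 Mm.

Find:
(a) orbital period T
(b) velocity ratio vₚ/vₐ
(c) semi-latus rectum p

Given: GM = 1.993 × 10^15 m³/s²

Convert to SI: rₚ = 10 Mm = 1e+07 m; rₐ = 30 Mm = 3e+07 m.
(a) With a = (rₚ + rₐ)/2 = 2e+07 m, T = 2π √(a³/GM) = 2π √((2e+07)³/1.993e+15) s ≈ 1.259e+04 s
(b) Conservation of angular momentum (rₚvₚ = rₐvₐ) gives vₚ/vₐ = rₐ/rₚ = 3e+07/1e+07 ≈ 3
(c) From a = (rₚ + rₐ)/2 = 2e+07 m and e = (rₐ − rₚ)/(rₐ + rₚ) = 0.5, p = a(1 − e²) = 2e+07 · (1 − (0.5)²) ≈ 1.5e+07 m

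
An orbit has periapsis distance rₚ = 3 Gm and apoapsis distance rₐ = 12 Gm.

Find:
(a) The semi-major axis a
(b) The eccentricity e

Convert to SI: rₚ = 3 Gm = 3e+09 m; rₐ = 12 Gm = 1.2e+10 m.
(a) a = (rₚ + rₐ) / 2 = (3e+09 + 1.2e+10) / 2 ≈ 7.5e+09 m = 7.5 Gm.
(b) e = (rₐ − rₚ) / (rₐ + rₚ) = (1.2e+10 − 3e+09) / (1.2e+10 + 3e+09) ≈ 0.6.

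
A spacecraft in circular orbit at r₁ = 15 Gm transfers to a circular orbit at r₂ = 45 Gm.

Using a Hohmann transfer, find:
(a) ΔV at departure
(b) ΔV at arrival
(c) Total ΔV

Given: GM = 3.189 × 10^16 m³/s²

Convert to SI: r₁ = 15 Gm = 1.5e+10 m; r₂ = 45 Gm = 4.5e+10 m.
Transfer semi-major axis: a_t = (r₁ + r₂)/2 = (1.5e+10 + 4.5e+10)/2 = 3e+10 m.
Circular speeds: v₁ = √(GM/r₁) = 1458.08 m/s, v₂ = √(GM/r₂) = 841.823 m/s.
Transfer speeds (vis-viva v² = GM(2/r − 1/a_t)): v₁ᵗ = 1785.78 m/s, v₂ᵗ = 595.259 m/s.
(a) ΔV₁ = |v₁ᵗ − v₁| ≈ 327.7 m/s = 327.7 m/s.
(b) ΔV₂ = |v₂ − v₂ᵗ| ≈ 246.6 m/s = 246.6 m/s.
(c) ΔV_total = ΔV₁ + ΔV₂ ≈ 574.3 m/s = 574.3 m/s.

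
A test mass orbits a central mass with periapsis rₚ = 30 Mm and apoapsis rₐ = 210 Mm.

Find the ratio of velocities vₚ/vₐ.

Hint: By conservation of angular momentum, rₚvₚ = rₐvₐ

Convert to SI: rₚ = 30 Mm = 3e+07 m; rₐ = 210 Mm = 2.1e+08 m.
Conservation of angular momentum gives rₚvₚ = rₐvₐ, so vₚ/vₐ = rₐ/rₚ.
vₚ/vₐ = 2.1e+08 / 3e+07 ≈ 7.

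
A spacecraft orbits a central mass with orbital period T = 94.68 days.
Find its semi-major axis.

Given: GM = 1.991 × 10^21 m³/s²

Convert to SI: T = 94.68 days = 8.18035e+06 s.
Invert Kepler's third law: a = (GM · T² / (4π²))^(1/3).
Substituting T = 8.18035e+06 s and GM = 1.991e+21 m³/s²:
a = (1.991e+21 · (8.18035e+06)² / (4π²))^(1/3) m
a ≈ 1.5e+11 m = 150 Gm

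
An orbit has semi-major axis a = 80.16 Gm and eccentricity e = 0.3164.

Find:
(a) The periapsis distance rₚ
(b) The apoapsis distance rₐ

Convert to SI: a = 80.16 Gm = 8.016e+10 m.
(a) rₚ = a(1 − e) = 8.016e+10 · (1 − 0.3164) = 8.016e+10 · 0.6836 ≈ 5.48e+10 m = 54.8 Gm.
(b) rₐ = a(1 + e) = 8.016e+10 · (1 + 0.3164) = 8.016e+10 · 1.3164 ≈ 1.055e+11 m = 105.5 Gm.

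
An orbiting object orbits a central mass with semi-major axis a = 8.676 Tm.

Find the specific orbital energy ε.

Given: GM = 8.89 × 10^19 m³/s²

Convert to SI: a = 8.676 Tm = 8.676e+12 m.
ε = −GM / (2a).
ε = −8.89e+19 / (2 · 8.676e+12) J/kg ≈ -5.123e+06 J/kg = -5.123 MJ/kg.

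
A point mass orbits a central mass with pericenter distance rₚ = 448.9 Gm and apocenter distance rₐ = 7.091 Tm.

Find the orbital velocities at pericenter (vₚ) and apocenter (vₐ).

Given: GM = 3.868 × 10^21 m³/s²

Convert to SI: rₚ = 448.9 Gm = 4.489e+11 m; rₐ = 7.091 Tm = 7.091e+12 m.
Use the vis-viva equation v² = GM(2/r − 1/a) with a = (rₚ + rₐ)/2 = (4.489e+11 + 7.091e+12)/2 = 3.76995e+12 m.
vₚ = √(GM · (2/rₚ − 1/a)) = √(3.868e+21 · (2/4.489e+11 − 1/3.76995e+12)) m/s ≈ 1.273e+05 m/s = 127.3 km/s.
vₐ = √(GM · (2/rₐ − 1/a)) = √(3.868e+21 · (2/7.091e+12 − 1/3.76995e+12)) m/s ≈ 8059 m/s = 8.059 km/s.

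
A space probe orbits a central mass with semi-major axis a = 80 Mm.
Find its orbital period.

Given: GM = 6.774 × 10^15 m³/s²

Convert to SI: a = 80 Mm = 8e+07 m.
Kepler's third law: T = 2π √(a³ / GM).
Substituting a = 8e+07 m and GM = 6.774e+15 m³/s²:
T = 2π √((8e+07)³ / 6.774e+15) s
T ≈ 5.463e+04 s = 15.17 hours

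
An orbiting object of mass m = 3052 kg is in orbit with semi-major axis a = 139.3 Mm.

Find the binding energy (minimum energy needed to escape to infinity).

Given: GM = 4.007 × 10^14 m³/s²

Convert to SI: a = 139.3 Mm = 1.393e+08 m.
Total orbital energy is E = −GMm/(2a); binding energy is E_bind = −E = GMm/(2a).
E_bind = 4.007e+14 · 3052 / (2 · 1.393e+08) J ≈ 4.39e+09 J = 4.39 GJ.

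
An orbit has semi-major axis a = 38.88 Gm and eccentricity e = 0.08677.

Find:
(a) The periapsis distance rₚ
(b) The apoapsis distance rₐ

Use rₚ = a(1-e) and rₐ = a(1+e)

Convert to SI: a = 38.88 Gm = 3.888e+10 m.
(a) rₚ = a(1 − e) = 3.888e+10 · (1 − 0.08677) = 3.888e+10 · 0.91323 ≈ 3.551e+10 m = 35.51 Gm.
(b) rₐ = a(1 + e) = 3.888e+10 · (1 + 0.08677) = 3.888e+10 · 1.08677 ≈ 4.225e+10 m = 42.25 Gm.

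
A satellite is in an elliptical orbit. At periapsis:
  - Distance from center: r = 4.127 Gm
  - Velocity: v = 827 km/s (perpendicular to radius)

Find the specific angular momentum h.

Convert to SI: r = 4.127 Gm = 4.127e+09 m; v = 827 km/s = 827000 m/s.
With v perpendicular to r, h = r · v.
h = 4.127e+09 · 827000 m²/s ≈ 3.413e+15 m²/s.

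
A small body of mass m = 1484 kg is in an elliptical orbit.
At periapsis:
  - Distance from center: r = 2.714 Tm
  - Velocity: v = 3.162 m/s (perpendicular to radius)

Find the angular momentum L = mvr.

Convert to SI: r = 2.714 Tm = 2.714e+12 m.
Since v is perpendicular to r, L = m · v · r.
L = 1484 · 3.162 · 2.714e+12 kg·m²/s ≈ 1.274e+16 kg·m²/s.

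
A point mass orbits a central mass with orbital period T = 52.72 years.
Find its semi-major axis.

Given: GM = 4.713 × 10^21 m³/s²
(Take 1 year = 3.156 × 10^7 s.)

Convert to SI: T = 52.72 years = 1.66384e+09 s.
Invert Kepler's third law: a = (GM · T² / (4π²))^(1/3).
Substituting T = 1.66384e+09 s and GM = 4.713e+21 m³/s²:
a = (4.713e+21 · (1.66384e+09)² / (4π²))^(1/3) m
a ≈ 6.914e+12 m = 6.914 × 10^12 m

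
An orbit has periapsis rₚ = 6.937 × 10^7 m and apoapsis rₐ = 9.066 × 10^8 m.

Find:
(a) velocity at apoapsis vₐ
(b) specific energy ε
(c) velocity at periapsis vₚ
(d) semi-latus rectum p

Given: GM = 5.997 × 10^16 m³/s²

(a) With a = (rₚ + rₐ)/2 = 4.87985e+08 m, vₐ = √(GM (2/rₐ − 1/a)) = √(5.997e+16 · (2/9.066e+08 − 1/4.87985e+08)) m/s ≈ 3066 m/s
(b) With a = (rₚ + rₐ)/2 = 4.87985e+08 m, ε = −GM/(2a) = −5.997e+16/(2 · 4.87985e+08) J/kg ≈ -6.145e+07 J/kg
(c) With a = (rₚ + rₐ)/2 = 4.87985e+08 m, vₚ = √(GM (2/rₚ − 1/a)) = √(5.997e+16 · (2/6.937e+07 − 1/4.87985e+08)) m/s ≈ 4.008e+04 m/s
(d) From a = (rₚ + rₐ)/2 = 4.87985e+08 m and e = (rₐ − rₚ)/(rₐ + rₚ) = 0.857844, p = a(1 − e²) = 4.87985e+08 · (1 − (0.857844)²) ≈ 1.289e+08 m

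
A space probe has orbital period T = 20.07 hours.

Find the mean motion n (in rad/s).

Convert to SI: T = 20.07 hours = 72252 s.
n = 2π / T.
n = 2π / 72252 s ≈ 8.696e-05 rad/s.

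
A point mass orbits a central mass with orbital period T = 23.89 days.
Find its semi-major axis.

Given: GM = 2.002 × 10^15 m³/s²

Convert to SI: T = 23.89 days = 2.0641e+06 s.
Invert Kepler's third law: a = (GM · T² / (4π²))^(1/3).
Substituting T = 2.0641e+06 s and GM = 2.002e+15 m³/s²:
a = (2.002e+15 · (2.0641e+06)² / (4π²))^(1/3) m
a ≈ 6.001e+08 m = 600.1 Mm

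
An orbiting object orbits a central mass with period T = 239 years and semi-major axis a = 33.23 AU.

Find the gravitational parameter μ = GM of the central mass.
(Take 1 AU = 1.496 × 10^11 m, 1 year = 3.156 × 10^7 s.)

Convert to SI: T = 239 years = 7.54284e+09 s; a = 33.23 AU = 4.97121e+12 m.
GM = 4π² · a³ / T².
GM = 4π² · (4.97121e+12)³ / (7.54284e+09)² m³/s² ≈ 8.525e+19 m³/s² = 8.525 × 10^19 m³/s².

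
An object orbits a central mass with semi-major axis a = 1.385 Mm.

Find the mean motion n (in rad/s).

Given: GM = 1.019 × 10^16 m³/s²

Convert to SI: a = 1.385 Mm = 1.385e+06 m.
n = √(GM / a³).
n = √(1.019e+16 / (1.385e+06)³) rad/s ≈ 0.06193 rad/s.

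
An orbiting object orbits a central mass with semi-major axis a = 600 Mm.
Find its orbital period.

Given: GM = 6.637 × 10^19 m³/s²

Convert to SI: a = 600 Mm = 6e+08 m.
Kepler's third law: T = 2π √(a³ / GM).
Substituting a = 6e+08 m and GM = 6.637e+19 m³/s²:
T = 2π √((6e+08)³ / 6.637e+19) s
T ≈ 1.133e+04 s = 3.149 hours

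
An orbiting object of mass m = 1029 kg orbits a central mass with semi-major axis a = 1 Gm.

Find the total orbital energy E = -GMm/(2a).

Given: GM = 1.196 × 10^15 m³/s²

Convert to SI: a = 1 Gm = 1e+09 m.
E = −GMm / (2a).
E = −1.196e+15 · 1029 / (2 · 1e+09) J ≈ -6.153e+08 J = -615.3 MJ.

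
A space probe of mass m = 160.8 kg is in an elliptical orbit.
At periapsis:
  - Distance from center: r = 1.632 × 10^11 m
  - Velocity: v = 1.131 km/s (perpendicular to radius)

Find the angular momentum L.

Convert to SI: v = 1.131 km/s = 1131 m/s.
Since v is perpendicular to r, L = m · v · r.
L = 160.8 · 1131 · 1.632e+11 kg·m²/s ≈ 2.968e+16 kg·m²/s.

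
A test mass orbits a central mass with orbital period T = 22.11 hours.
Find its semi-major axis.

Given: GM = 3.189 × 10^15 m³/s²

Convert to SI: T = 22.11 hours = 79596 s.
Invert Kepler's third law: a = (GM · T² / (4π²))^(1/3).
Substituting T = 79596 s and GM = 3.189e+15 m³/s²:
a = (3.189e+15 · (79596)² / (4π²))^(1/3) m
a ≈ 7.999e+07 m = 79.99 Mm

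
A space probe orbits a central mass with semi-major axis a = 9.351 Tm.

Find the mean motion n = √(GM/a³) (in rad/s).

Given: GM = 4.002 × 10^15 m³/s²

Convert to SI: a = 9.351 Tm = 9.351e+12 m.
n = √(GM / a³).
n = √(4.002e+15 / (9.351e+12)³) rad/s ≈ 2.212e-12 rad/s.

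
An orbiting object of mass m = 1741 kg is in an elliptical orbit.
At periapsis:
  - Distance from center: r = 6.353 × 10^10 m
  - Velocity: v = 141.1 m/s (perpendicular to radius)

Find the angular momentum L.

Since v is perpendicular to r, L = m · v · r.
L = 1741 · 141.1 · 6.353e+10 kg·m²/s ≈ 1.561e+16 kg·m²/s.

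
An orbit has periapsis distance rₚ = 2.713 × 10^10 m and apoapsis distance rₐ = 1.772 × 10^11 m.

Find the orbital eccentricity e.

e = (rₐ − rₚ) / (rₐ + rₚ).
e = (1.772e+11 − 2.713e+10) / (1.772e+11 + 2.713e+10) = 1.5007e+11 / 2.0433e+11 ≈ 0.7344.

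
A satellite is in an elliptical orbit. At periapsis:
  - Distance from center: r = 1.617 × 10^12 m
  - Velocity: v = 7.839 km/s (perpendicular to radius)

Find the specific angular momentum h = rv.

Convert to SI: v = 7.839 km/s = 7839 m/s.
With v perpendicular to r, h = r · v.
h = 1.617e+12 · 7839 m²/s ≈ 1.268e+16 m²/s.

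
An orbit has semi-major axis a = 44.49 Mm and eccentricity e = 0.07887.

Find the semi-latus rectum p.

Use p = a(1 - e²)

Convert to SI: a = 44.49 Mm = 4.449e+07 m.
p = a (1 − e²).
p = 4.449e+07 · (1 − (0.07887)²) = 4.449e+07 · 0.99378 ≈ 4.421e+07 m = 44.21 Mm.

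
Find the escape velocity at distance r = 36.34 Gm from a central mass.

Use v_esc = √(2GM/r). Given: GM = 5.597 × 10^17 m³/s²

Convert to SI: r = 36.34 Gm = 3.634e+10 m.
Escape velocity comes from setting total energy to zero: ½v² − GM/r = 0 ⇒ v_esc = √(2GM / r).
v_esc = √(2 · 5.597e+17 / 3.634e+10) m/s ≈ 5550 m/s = 5.55 km/s.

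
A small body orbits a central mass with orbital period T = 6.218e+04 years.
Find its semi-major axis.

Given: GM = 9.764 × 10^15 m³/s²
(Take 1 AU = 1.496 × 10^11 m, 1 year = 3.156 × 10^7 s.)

Convert to SI: T = 6.218e+04 years = 1.9624e+12 s.
Invert Kepler's third law: a = (GM · T² / (4π²))^(1/3).
Substituting T = 1.9624e+12 s and GM = 9.764e+15 m³/s²:
a = (9.764e+15 · (1.9624e+12)² / (4π²))^(1/3) m
a ≈ 9.839e+12 m = 65.77 AU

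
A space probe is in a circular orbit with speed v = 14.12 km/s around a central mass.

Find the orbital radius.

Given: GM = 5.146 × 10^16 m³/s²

Convert to SI: v = 14.12 km/s = 14120 m/s.
For a circular orbit, v² = GM / r, so r = GM / v².
r = 5.146e+16 / (14120)² m ≈ 2.581e+08 m = 2.581 × 10^8 m.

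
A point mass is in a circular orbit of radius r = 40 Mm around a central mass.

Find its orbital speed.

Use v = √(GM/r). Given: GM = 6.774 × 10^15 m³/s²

Convert to SI: r = 40 Mm = 4e+07 m.
For a circular orbit, gravity supplies the centripetal force, so v = √(GM / r).
v = √(6.774e+15 / 4e+07) m/s ≈ 1.301e+04 m/s = 13.01 km/s.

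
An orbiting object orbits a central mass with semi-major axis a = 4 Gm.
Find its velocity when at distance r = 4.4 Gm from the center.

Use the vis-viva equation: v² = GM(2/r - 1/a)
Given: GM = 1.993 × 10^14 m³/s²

Convert to SI: a = 4 Gm = 4e+09 m; r = 4.4 Gm = 4.4e+09 m.
Vis-viva: v = √(GM · (2/r − 1/a)).
2/r − 1/a = 2/4.4e+09 − 1/4e+09 = 2.04545e-10 m⁻¹.
v = √(1.993e+14 · 2.04545e-10) m/s ≈ 201.9 m/s = 201.9 m/s.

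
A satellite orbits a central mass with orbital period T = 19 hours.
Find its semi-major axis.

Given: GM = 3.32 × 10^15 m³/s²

Convert to SI: T = 19 hours = 68400 s.
Invert Kepler's third law: a = (GM · T² / (4π²))^(1/3).
Substituting T = 68400 s and GM = 3.32e+15 m³/s²:
a = (3.32e+15 · (68400)² / (4π²))^(1/3) m
a ≈ 7.328e+07 m = 73.28 Mm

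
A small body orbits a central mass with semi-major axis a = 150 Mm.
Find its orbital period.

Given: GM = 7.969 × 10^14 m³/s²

Convert to SI: a = 150 Mm = 1.5e+08 m.
Kepler's third law: T = 2π √(a³ / GM).
Substituting a = 1.5e+08 m and GM = 7.969e+14 m³/s²:
T = 2π √((1.5e+08)³ / 7.969e+14) s
T ≈ 4.089e+05 s = 4.733 days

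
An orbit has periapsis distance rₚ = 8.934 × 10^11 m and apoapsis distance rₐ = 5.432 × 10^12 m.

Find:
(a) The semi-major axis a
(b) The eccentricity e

(a) a = (rₚ + rₐ) / 2 = (8.934e+11 + 5.432e+12) / 2 ≈ 3.163e+12 m = 3.163 × 10^12 m.
(b) e = (rₐ − rₚ) / (rₐ + rₚ) = (5.432e+12 − 8.934e+11) / (5.432e+12 + 8.934e+11) ≈ 0.7175.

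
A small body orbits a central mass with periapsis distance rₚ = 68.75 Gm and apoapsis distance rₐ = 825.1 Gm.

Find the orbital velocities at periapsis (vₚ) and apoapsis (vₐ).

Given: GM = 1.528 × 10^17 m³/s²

Convert to SI: rₚ = 68.75 Gm = 6.875e+10 m; rₐ = 825.1 Gm = 8.251e+11 m.
Use the vis-viva equation v² = GM(2/r − 1/a) with a = (rₚ + rₐ)/2 = (6.875e+10 + 8.251e+11)/2 = 4.46925e+11 m.
vₚ = √(GM · (2/rₚ − 1/a)) = √(1.528e+17 · (2/6.875e+10 − 1/4.46925e+11)) m/s ≈ 2026 m/s = 2.026 km/s.
vₐ = √(GM · (2/rₐ − 1/a)) = √(1.528e+17 · (2/8.251e+11 − 1/4.46925e+11)) m/s ≈ 168.8 m/s = 168.8 m/s.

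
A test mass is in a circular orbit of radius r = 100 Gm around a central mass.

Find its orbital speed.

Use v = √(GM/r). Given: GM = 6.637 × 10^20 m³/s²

Convert to SI: r = 100 Gm = 1e+11 m.
For a circular orbit, gravity supplies the centripetal force, so v = √(GM / r).
v = √(6.637e+20 / 1e+11) m/s ≈ 8.147e+04 m/s = 81.47 km/s.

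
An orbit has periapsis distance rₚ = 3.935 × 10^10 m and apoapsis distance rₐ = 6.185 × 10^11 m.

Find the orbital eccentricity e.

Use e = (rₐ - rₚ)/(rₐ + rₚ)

e = (rₐ − rₚ) / (rₐ + rₚ).
e = (6.185e+11 − 3.935e+10) / (6.185e+11 + 3.935e+10) = 5.7915e+11 / 6.5785e+11 ≈ 0.8804.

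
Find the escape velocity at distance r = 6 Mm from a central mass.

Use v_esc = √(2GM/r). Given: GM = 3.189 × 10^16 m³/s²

Convert to SI: r = 6 Mm = 6e+06 m.
Escape velocity comes from setting total energy to zero: ½v² − GM/r = 0 ⇒ v_esc = √(2GM / r).
v_esc = √(2 · 3.189e+16 / 6e+06) m/s ≈ 1.031e+05 m/s = 103.1 km/s.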